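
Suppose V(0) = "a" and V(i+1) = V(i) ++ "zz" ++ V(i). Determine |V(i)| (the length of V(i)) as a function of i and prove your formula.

Claim: |V(i)| = 3·2^i − 2.

Base case: |V(0)| = 1, and 3·2^0 − 2 = 1.
Assume |V(k)| = 3·2^k − 2.
Then |V(k+1)| = |V(k)| + 2 + |V(k)| = 2|V(k)| + 2 = 2(3·2^k − 2) + 2 = 3·2^{k+1} − 4 + 2 = 3·2^{k+1} − 2.
Hence |V(i)| = 3·2^i − 2 for every i ≥ 0, by induction.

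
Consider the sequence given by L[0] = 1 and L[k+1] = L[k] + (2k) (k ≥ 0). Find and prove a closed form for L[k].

Claim: L[k] = k^2 − k + 1.

Base case: L[0] = 1, and 0^2 − 0 + 1 = 1.
Assume L[m] = m^2 − m + 1.
Then L[m+1] = L[m] + (2m) = (m^2 − m + 1) + (2m) = m^2 + m + 1,
and (m+1)^2 − (m+1) + 1 = m^2 + m + 1.
By induction, L[k] = k^2 − k + 1 for all k ≥ 0.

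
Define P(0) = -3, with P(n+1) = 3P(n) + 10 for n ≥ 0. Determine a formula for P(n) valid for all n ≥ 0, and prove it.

Claim: P(n) = 2·3^n − 5.

Base case: P(0) = -3, and 2·3^0 − 5 = 2 − 5 = -3.
Assume P(k) = 2·3^k − 5 for some k ≥ 0.
Then P(k+1) = 3P(k) + 10 = 3·(2·3^k − 5) + 10 = 6·3^k − 15 + 10 = 2·3^{k+1} − 5.
This completes the inductive step, so P(n) = 2·3^n − 5 for all n ≥ 0.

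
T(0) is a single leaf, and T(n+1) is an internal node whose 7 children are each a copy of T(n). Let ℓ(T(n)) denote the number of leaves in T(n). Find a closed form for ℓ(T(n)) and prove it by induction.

Claim: ℓ(T(n)) = 7^n.

Base case: ℓ(T(0)) = 1, and 7^0 = 1.
Assume ℓ(T(r)) = 7^r.
Then ℓ(T(r+1)) = 7·ℓ(T(r)) = 7·7^r = 7^{r+1}.
This completes the inductive step, so ℓ(T(n)) = 7^n for all n ≥ 0.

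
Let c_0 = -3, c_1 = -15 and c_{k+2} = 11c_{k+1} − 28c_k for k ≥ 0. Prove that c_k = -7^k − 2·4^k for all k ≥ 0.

Base cases: c_0 = -3 and -7^0 − 2·4^0 = -3; c_1 = -15 and -7^1 − 2·4^1 = -15.
Assume c_j = -7^j − 2·4^j for all 0 ≤ j ≤ m, where m ≥ 1.
Then c_{m+1} = 11c_m − 28c_{m−1} = 11·(-7^m − 2·4^m) − 28·(-7^{m−1} − 2·4^{m−1}) = -(11·7 − 28)7^{m−1} − 2·(11·4 − 28)4^{m−1} = -49·7^{m−1} − 32·4^{m−1} = -7^{m+1} − 2·4^{m+1}.
So the formula holds for m+1, and by strong induction c_k = -7^k − 2·4^k for all k ≥ 0.

c_k = -7^k − 2·4^k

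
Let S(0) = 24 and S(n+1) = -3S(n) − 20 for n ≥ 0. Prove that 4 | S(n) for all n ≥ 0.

Base case: S(0) = 24 = 4·6, so 4 | S(0).
Assume 4 | S(j), so S(j) = 4t for some integer t.
Then S(j+1) = -3S(j) − 20 = -3·(4t) − 20 = 4(-3t − 5), so 4 | S(j+1).
Hence 4 | S(n) for every n ≥ 0, by induction.

4 | S(n)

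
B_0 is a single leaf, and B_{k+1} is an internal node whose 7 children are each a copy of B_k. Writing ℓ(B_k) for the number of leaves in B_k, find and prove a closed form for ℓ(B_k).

Claim: ℓ(B_k) = 7^k.

Base case: ℓ(B_0) = 1, and 7^0 = 1.
Assume ℓ(B_m) = 7^m.
Then ℓ(B_{m+1}) = 7·ℓ(B_m) = 7·7^m = 7^{m+1}.
So the formula holds for m+1, and by induction ℓ(B_k) = 7^k for all k ≥ 0.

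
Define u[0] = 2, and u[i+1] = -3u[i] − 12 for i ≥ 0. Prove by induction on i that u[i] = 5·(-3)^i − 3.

Base case: u[0] = 2, and 5·(-3)^0 − 3 = 5 − 3 = 2.
Assume u[r] = 5·(-3)^r − 3 for some r ≥ 0.
Then u[r+1] = -3u[r] − 12 = -3·(5·(-3)^r − 3) − 12 = -15·(-3)^r + 9 − 12 = 5·(-3)^{r+1} − 3.
Hence u[i] = 5·(-3)^i − 3 for every i ≥ 0, by induction.

u[i] = 5·(-3)^i − 3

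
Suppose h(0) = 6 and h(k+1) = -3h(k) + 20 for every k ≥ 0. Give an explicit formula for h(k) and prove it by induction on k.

Claim: h(k) = (-3)^k + 5.

Base case: h(0) = 6, and (-3)^0 + 5 = 1 + 5 = 6.
Assume h(j) = (-3)^j + 5 for some j ≥ 0.
Then h(j+1) = -3h(j) + 20 = -3·((-3)^j + 5) + 20 = -3·(-3)^j − 15 + 20 = (-3)^{j+1} + 5.
So the formula holds for j+1, and by induction h(k) = (-3)^k + 5 for all k ≥ 0.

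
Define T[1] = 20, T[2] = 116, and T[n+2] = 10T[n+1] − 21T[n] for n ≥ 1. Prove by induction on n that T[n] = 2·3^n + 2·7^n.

Base cases: T[1] = 20 and 2·3^1 + 2·7^1 = 20; T[2] = 116 and 2·3^2 + 2·7^2 = 116.
Assume T[j] = 2·3^j + 2·7^j for all 1 ≤ j ≤ m, where m ≥ 2.
Then T[m+1] = 10T[m] − 21T[m−1] = 10·(2·3^m + 2·7^m) − 21·(2·3^{m−1} + 2·7^{m−1}) = 2·(10·3 − 21)3^{m−1} + 2·(10·7 − 21)7^{m−1} = 18·3^{m−1} + 98·7^{m−1} = 2·3^{m+1} + 2·7^{m+1}.
So the formula holds for m+1, and by strong induction T[n] = 2·3^n + 2·7^n for all n ≥ 1.

T[n] = 2·3^n + 2·7^n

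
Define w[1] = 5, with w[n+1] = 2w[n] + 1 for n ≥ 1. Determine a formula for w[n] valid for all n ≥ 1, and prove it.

Claim: w[n] = 3·2^n − 1.

Base case: w[1] = 5, and 3·2^1 − 1 = 6 − 1 = 5.
Assume w[j] = 3·2^j − 1 for some j ≥ 1.
Then w[j+1] = 2w[j] + 1 = 2·(3·2^j − 1) + 1 = 6·2^j − 2 + 1 = 3·2^{j+1} − 1.
This completes the inductive step, so w[n] = 3·2^n − 1 for all n ≥ 1.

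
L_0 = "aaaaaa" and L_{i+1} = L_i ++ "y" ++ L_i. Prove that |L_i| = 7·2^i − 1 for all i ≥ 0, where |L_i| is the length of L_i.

Base case: |L_0| = 6, and 7·2^0 − 1 = 6.
Assume |L_m| = 7·2^m − 1.
Then |L_{m+1}| = |L_m| + 1 + |L_m| = 2|L_m| + 1 = 2(7·2^m − 1) + 1 = 7·2^{m+1} − 2 + 1 = 7·2^{m+1} − 1.
By induction, |L_i| = 7·2^i − 1 for all i ≥ 0.

|L_i| = 7·2^i − 1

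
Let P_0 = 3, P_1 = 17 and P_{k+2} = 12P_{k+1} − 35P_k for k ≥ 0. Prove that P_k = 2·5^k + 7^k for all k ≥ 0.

Base cases: P_0 = 3 and 2·5^0 + 7^0 = 3; P_1 = 17 and 2·5^1 + 7^1 = 17.
Assume P_j = 2·5^j + 7^j for all 0 ≤ j ≤ r, where r ≥ 1.
Then P_{r+1} = 12P_r − 35P_{r−1} = 12·(2·5^r + 7^r) − 35·(2·5^{r−1} + 7^{r−1}) = 2·(12·5 − 35)5^{r−1} + (12·7 − 35)7^{r−1} = 50·5^{r−1} + 49·7^{r−1} = 2·5^{r+1} + 7^{r+1}.
By strong induction, P_k = 2·5^k + 7^k for all k ≥ 0.

P_k = 2·5^k + 7^k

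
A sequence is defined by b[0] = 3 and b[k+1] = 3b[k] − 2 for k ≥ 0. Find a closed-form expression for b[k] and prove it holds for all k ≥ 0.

Claim: b[k] = 2·3^k + 1.

Base case: b[0] = 3, and 2·3^0 + 1 = 2 + 1 = 3.
Assume b[j] = 2·3^j + 1 for some j ≥ 0.
Then b[j+1] = 3b[j] − 2 = 3·(2·3^j + 1) − 2 = 6·3^j + 3 − 2 = 2·3^{j+1} + 1.
Hence b[k] = 2·3^k + 1 for every k ≥ 0, by induction.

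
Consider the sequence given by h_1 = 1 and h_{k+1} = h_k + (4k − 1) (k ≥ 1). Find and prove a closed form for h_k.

Claim: h_k = 2k^2 − 3k + 2.

Base case: h_1 = 1, and 2·1^2 − 3·1 + 2 = 1.
Assume h_r = 2r^2 − 3r + 2.
Then h_{r+1} = h_r + (4r − 1) = (2r^2 − 3r + 2) + (4r − 1) = 2r^2 + r + 1,
and 2·(r+1)^2 − 3·(r+1) + 2 = 2r^2 + r + 1.
This completes the inductive step, so h_k = 2k^2 − 3k + 2 for all k ≥ 1.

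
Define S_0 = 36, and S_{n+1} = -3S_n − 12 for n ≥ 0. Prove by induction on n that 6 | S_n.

Base case: S_0 = 36 = 6·6, so 6 | S_0.
Assume 6 | S_k, so S_k = 6t for some integer t.
Then S_{k+1} = -3S_k − 12 = -3·(6t) − 12 = 6(-3t − 2), so 6 | S_{k+1}.
This completes the inductive step, so 6 | S_n for all n ≥ 0.

6 | S_n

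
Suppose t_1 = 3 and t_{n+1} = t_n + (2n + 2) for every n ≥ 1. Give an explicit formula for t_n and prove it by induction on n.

Claim: t_n = n^2 + n + 1.

Base case: t_1 = 3, and 1^2 + 1 + 1 = 3.
Assume t_j = j^2 + j + 1.
Then t_{j+1} = t_j + (2j + 2) = (j^2 + j + 1) + (2j + 2) = j^2 + 3j + 3,
and (j+1)^2 + (j+1) + 1 = j^2 + 3j + 3.
This completes the inductive step, so t_n = n^2 + n + 1 for all n ≥ 1.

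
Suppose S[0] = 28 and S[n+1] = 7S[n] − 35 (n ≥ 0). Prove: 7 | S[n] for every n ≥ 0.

Base case: S[0] = 28 = 7·4, so 7 | S[0].
Assume 7 | S[m], so S[m] = 7t for some integer t.
Then S[m+1] = 7S[m] − 35 = 7·(7t) − 35 = 7(7t − 5), so 7 | S[m+1].
So the property holds for m+1, and by induction 7 | S[n] for all n ≥ 0.

7 | S[n]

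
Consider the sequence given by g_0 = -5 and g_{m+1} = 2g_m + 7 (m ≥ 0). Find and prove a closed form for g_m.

Claim: g_m = 2^{m+1} − 7.

Base case: g_0 = -5, and 2^{0+1} − 7 = 2 − 7 = -5.
Assume g_j = 2^{j+1} − 7 for some j ≥ 0.
Then g_{j+1} = 2g_j + 7 = 2·(2^{j+1} − 7) + 7 = 2^{j+2} − 14 + 7 = 2^{j+2} − 7.
Hence g_m = 2^{m+1} − 7 for every m ≥ 0, by induction.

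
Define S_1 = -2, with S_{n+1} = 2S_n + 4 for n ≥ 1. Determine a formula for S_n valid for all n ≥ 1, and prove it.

Claim: S_n = 2^n − 4.

Base case: S_1 = -2, and 2^1 − 4 = 2 − 4 = -2.
Assume S_m = 2^m − 4 for some m ≥ 1.
Then S_{m+1} = 2S_m + 4 = 2·(2^m − 4) + 4 = 2^{m+1} − 8 + 4 = 2^{m+1} − 4.
This completes the inductive step, so S_n = 2^n − 4 for all n ≥ 1.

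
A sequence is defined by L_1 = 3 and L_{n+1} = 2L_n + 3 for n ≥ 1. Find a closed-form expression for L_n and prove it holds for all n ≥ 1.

Claim: L_n = 3·2^n − 3.

Base case: L_1 = 3, and 3·2^1 − 3 = 6 − 3 = 3.
Assume L_k = 3·2^k − 3 for some k ≥ 1.
Then L_{k+1} = 2L_k + 3 = 2·(3·2^k − 3) + 3 = 6·2^k − 6 + 3 = 3·2^{k+1} − 3.
Hence L_n = 3·2^n − 3 for every n ≥ 1, by induction.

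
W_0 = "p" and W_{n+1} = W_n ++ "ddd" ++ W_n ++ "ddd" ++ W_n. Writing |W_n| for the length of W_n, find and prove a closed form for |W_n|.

Claim: |W_n| = 4·3^n − 3.

Base case: |W_0| = 1, and 4·3^0 − 3 = 1.
Assume |W_m| = 4·3^m − 3.
Then |W_{m+1}| = 3|W_m| + 6 = 3(4·3^m − 3) + 6 = 4·3^{m+1} − 9 + 6 = 4·3^{m+1} − 3.
So the formula holds for m+1, and by induction |W_n| = 4·3^n − 3 for all n ≥ 0.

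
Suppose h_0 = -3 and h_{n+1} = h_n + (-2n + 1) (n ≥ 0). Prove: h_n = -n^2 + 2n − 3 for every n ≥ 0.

Base case: h_0 = -3, and -0^2 + 2·0 − 3 = -3.
Assume h_k = -k^2 + 2k − 3.
Then h_{k+1} = h_k + (-2k + 1) = (-k^2 + 2k − 3) + (-2k + 1) = -k^2 − 2,
and -(k+1)^2 + 2·(k+1) − 3 = -k^2 − 2.
This completes the inductive step, so h_n = -n^2 + 2n − 3 for all n ≥ 0.

h_n = -n^2 + 2n − 3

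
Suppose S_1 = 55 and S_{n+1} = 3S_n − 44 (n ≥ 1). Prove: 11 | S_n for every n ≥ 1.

Base case: S_1 = 55 = 11·5, so 11 | S_1.
Assume 11 | S_k, so S_k = 11t for some integer t.
Then S_{k+1} = 3S_k − 44 = 3·(11t) − 44 = 11(3t − 4), so 11 | S_{k+1}.
This completes the inductive step, so 11 | S_n for all n ≥ 1.

11 | S_n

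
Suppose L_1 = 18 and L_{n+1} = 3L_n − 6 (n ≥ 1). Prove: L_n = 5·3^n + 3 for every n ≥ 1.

Base case: L_1 = 18, and 5·3^1 + 3 = 15 + 3 = 18.
Assume L_k = 5·3^k + 3 for some k ≥ 1.
Then L_{k+1} = 3L_k − 6 = 3·(5·3^k + 3) − 6 = 15·3^k + 9 − 6 = 5·3^{k+1} + 3.
By induction, L_n = 5·3^n + 3 for all n ≥ 1.

L_n = 5·3^n + 3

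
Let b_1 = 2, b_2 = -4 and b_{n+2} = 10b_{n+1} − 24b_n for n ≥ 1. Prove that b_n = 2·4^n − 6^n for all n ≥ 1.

Base cases: b_1 = 2 and 2·4^1 − 6^1 = 2; b_2 = -4 and 2·4^2 − 6^2 = -4.
Assume b_j = 2·4^j − 6^j for all 1 ≤ j ≤ r, where r ≥ 2.
Then b_{r+1} = 10b_r − 24b_{r−1} = 10·(2·4^r − 6^r) − 24·(2·4^{r−1} − 6^{r−1}) = 2·(10·4 − 24)4^{r−1} − (10·6 − 24)6^{r−1} = 32·4^{r−1} − 36·6^{r−1} = 2·4^{r+1} − 6^{r+1}.
So the formula holds for r+1, and by strong induction b_n = 2·4^n − 6^n for all n ≥ 1.

b_n = 2·4^n − 6^n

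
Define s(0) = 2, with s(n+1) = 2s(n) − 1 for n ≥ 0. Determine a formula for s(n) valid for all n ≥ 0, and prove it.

Claim: s(n) = 2^n + 1.

Base case: s(0) = 2, and 2^0 + 1 = 1 + 1 = 2.
Assume s(k) = 2^k + 1 for some k ≥ 0.
Then s(k+1) = 2s(k) − 1 = 2·(2^k + 1) − 1 = 2^{k+1} + 2 − 1 = 2^{k+1} + 1.
So the formula holds for k+1, and by induction s(n) = 2^n + 1 for all n ≥ 0.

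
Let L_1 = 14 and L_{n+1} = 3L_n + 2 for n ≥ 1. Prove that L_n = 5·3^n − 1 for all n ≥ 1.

Base case: L_1 = 14, and 5·3^1 − 1 = 15 − 1 = 14.
Assume L_k = 5·3^k − 1 for some k ≥ 1.
Then L_{k+1} = 3L_k + 2 = 3·(5·3^k − 1) + 2 = 15·3^k − 3 + 2 = 5·3^{k+1} − 1.
By induction, L_n = 5·3^n − 1 for all n ≥ 1.

L_n = 5·3^n − 1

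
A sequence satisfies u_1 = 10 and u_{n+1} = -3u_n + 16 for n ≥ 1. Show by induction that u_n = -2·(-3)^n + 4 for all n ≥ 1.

Base case: u_1 = 10, and -2·(-3)^1 + 4 = 6 + 4 = 10.
Assume u_r = -2·(-3)^r + 4 for some r ≥ 1.
Then u_{r+1} = -3u_r + 16 = -3·(-2·(-3)^r + 4) + 16 = 6·(-3)^r − 12 + 16 = -2·(-3)^{r+1} + 4.
By induction, u_n = -2·(-3)^n + 4 for all n ≥ 1.

u_n = -2·(-3)^n + 4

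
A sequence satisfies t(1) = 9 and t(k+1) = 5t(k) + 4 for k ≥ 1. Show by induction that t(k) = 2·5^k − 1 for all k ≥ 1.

Base case: t(1) = 9, and 2·5^1 − 1 = 10 − 1 = 9.
Assume t(m) = 2·5^m − 1 for some m ≥ 1.
Then t(m+1) = 5t(m) + 4 = 5·(2·5^m − 1) + 4 = 10·5^m − 5 + 4 = 2·5^{m+1} − 1.
So the formula holds for m+1, and by induction t(k) = 2·5^k − 1 for all k ≥ 1.

t(k) = 2·5^k − 1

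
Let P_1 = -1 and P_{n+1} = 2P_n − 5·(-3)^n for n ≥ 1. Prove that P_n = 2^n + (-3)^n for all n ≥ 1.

Base case: P_1 = -1, and 2^1 + (-3)^1 = 2 − 3 = -1.
Assume P_k = 2^k + (-3)^k for some k ≥ 1.
Then P_{k+1} = 2P_k − 5·(-3)^k = 2·(2^k + (-3)^k) − 5·(-3)^k = 2^{k+1} + 2·(-3)^k − 5·(-3)^k = 2^{k+1} − 3·(-3)^k = 2^{k+1} + (-3)^{k+1}.
This completes the inductive step, so P_n = 2^n + (-3)^n for all n ≥ 1.

P_n = 2^n + (-3)^n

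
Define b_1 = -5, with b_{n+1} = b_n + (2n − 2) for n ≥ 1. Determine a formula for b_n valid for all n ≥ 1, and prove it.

Claim: b_n = n^2 − 3n − 3.

Base case: b_1 = -5, and 1^2 − 3·1 − 3 = -5.
Assume b_j = j^2 − 3j − 3.
Then b_{j+1} = b_j + (2j − 2) = (j^2 − 3j − 3) + (2j − 2) = j^2 − j − 5,
and (j+1)^2 − 3·(j+1) − 3 = j^2 − j − 5.
Hence b_n = n^2 − 3n − 3 for every n ≥ 1, by induction.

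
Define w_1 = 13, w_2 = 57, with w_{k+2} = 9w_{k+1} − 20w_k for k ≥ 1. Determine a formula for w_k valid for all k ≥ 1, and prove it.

Claim: w_k = 2·4^k + 5^k.

Base cases: w_1 = 13 and 2·4^1 + 5^1 = 13; w_2 = 57 and 2·4^2 + 5^2 = 57.
Assume w_j = 2·4^j + 5^j for all 1 ≤ j ≤ m, where m ≥ 2.
Then w_{m+1} = 9w_m − 20w_{m−1} = 9·(2·4^m + 5^m) − 20·(2·4^{m−1} + 5^{m−1}) = 2·(9·4 − 20)4^{m−1} + (9·5 − 20)5^{m−1} = 32·4^{m−1} + 25·5^{m−1} = 2·4^{m+1} + 5^{m+1}.
Hence w_k = 2·4^k + 5^k for every k ≥ 1, by strong induction.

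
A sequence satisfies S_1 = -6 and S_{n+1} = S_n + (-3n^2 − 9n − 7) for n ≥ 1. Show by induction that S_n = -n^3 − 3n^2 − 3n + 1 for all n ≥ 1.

Base case: S_1 = -6, and -1^3 − 3·1^2 − 3·1 + 1 = -6.
Assume S_k = -k^3 − 3k^2 − 3k + 1.
Then S_{k+1} = S_k + (-3k^2 − 9k − 7) = (-k^3 − 3k^2 − 3k + 1) + (-3k^2 − 9k − 7) = -k^3 − 6k^2 − 12k − 6,
and -(k+1)^3 − 3·(k+1)^2 − 3·(k+1) + 1 = -k^3 − 6k^2 − 12k − 6.
By induction, S_n = -n^3 − 3n^2 − 3n + 1 for all n ≥ 1.

S_n = -n^3 − 3n^2 − 3n + 1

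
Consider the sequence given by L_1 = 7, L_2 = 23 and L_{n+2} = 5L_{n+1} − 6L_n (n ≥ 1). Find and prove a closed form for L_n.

Claim: L_n = 3·3^n − 2^n.

Base cases: L_1 = 7 and 3·3^1 − 2^1 = 7; L_2 = 23 and 3·3^2 − 2^2 = 23.
Assume L_j = 3·3^j − 2^j for all 1 ≤ j ≤ k, where k ≥ 2.
Then L_{k+1} = 5L_k − 6L_{k−1} = 5·(3·3^k − 2^k) − 6·(3·3^{k−1} − 2^{k−1}) = 3·(5·3 − 6)3^{k−1} − (5·2 − 6)2^{k−1} = 27·3^{k−1} − 4·2^{k−1} = 3·3^{k+1} − 2^{k+1}.
This completes the inductive step, so L_n = 3·3^n − 2^n for all n ≥ 1.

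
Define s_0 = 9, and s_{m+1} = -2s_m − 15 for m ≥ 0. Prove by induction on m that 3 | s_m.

Base case: s_0 = 9 = 3·3, so 3 | s_0.
Assume 3 | s_r, so s_r = 3t for some integer t.
Then s_{r+1} = -2s_r − 15 = -2·(3t) − 15 = 3(-2t − 5), so 3 | s_{r+1}.
Hence 3 | s_m for every m ≥ 0, by induction.

3 | s_m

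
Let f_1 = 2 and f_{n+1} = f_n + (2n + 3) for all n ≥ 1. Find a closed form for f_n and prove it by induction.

Claim: f_n = n^2 + 2n − 1.

Base case: f_1 = 2, and 1^2 + 2·1 − 1 = 2.
Assume f_k = k^2 + 2k − 1.
Then f_{k+1} = f_k + (2k + 3) = (k^2 + 2k − 1) + (2k + 3) = k^2 + 4k + 2,
and (k+1)^2 + 2·(k+1) − 1 = k^2 + 4k + 2.
Hence f_n = n^2 + 2n − 1 for every n ≥ 1, by induction.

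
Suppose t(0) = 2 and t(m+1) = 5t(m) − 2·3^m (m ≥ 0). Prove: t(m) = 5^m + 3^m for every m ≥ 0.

Base case: t(0) = 2, and 5^0 + 3^0 = 1 + 1 = 2.
Assume t(r) = 5^r + 3^r for some r ≥ 0.
Then t(r+1) = 5t(r) − 2·3^r = 5·(5^r + 3^r) − 2·3^r = 5^{r+1} + 5·3^r − 2·3^r = 5^{r+1} + 3·3^r = 5^{r+1} + 3^{r+1}.
By induction, t(m) = 5^m + 3^m for all m ≥ 0.

t(m) = 5^m + 3^m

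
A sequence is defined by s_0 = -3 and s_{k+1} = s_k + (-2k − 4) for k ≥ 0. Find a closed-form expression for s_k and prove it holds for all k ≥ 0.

Claim: s_k = -k^2 − 3k − 3.

Base case: s_0 = -3, and -0^2 − 3·0 − 3 = -3.
Assume s_r = -r^2 − 3r − 3.
Then s_{r+1} = s_r + (-2r − 4) = (-r^2 − 3r − 3) + (-2r − 4) = -r^2 − 5r − 7,
and -(r+1)^2 − 3·(r+1) − 3 = -r^2 − 5r − 7.
By induction, s_k = -k^2 − 3k − 3 for all k ≥ 0.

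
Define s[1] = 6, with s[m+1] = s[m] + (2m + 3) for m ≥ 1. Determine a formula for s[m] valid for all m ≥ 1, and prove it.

Claim: s[m] = m^2 + 2m + 3.

Base case: s[1] = 6, and 1^2 + 2·1 + 3 = 6.
Assume s[k] = k^2 + 2k + 3.
Then s[k+1] = s[k] + (2k + 3) = (k^2 + 2k + 3) + (2k + 3) = k^2 + 4k + 6,
and (k+1)^2 + 2·(k+1) + 3 = k^2 + 4k + 6.
This completes the inductive step, so s[m] = m^2 + 2m + 3 for all m ≥ 1.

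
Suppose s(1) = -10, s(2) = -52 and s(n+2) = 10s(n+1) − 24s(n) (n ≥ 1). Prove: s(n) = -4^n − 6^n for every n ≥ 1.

Base cases: s(1) = -10 and -4^1 − 6^1 = -10; s(2) = -52 and -4^2 − 6^2 = -52.
Assume s(j) = -4^j − 6^j for all 1 ≤ j ≤ r, where r ≥ 2.
Then s(r+1) = 10s(r) − 24s(r−1) = 10·(-4^r − 6^r) − 24·(-4^{r−1} − 6^{r−1}) = -(10·4 − 24)4^{r−1} − (10·6 − 24)6^{r−1} = -16·4^{r−1} − 36·6^{r−1} = -4^{r+1} − 6^{r+1}.
So the formula holds for r+1, and by strong induction s(n) = -4^n − 6^n for all n ≥ 1.

s(n) = -4^n − 6^n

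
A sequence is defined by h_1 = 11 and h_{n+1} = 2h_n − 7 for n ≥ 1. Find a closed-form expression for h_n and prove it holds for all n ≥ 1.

Claim: h_n = 2^{n+1} + 7.

Base case: h_1 = 11, and 2^{1+1} + 7 = 4 + 7 = 11.
Assume h_r = 2^{r+1} + 7 for some r ≥ 1.
Then h_{r+1} = 2h_r − 7 = 2·(2^{r+1} + 7) − 7 = 2^{r+2} + 14 − 7 = 2^{r+2} + 7.
By induction, h_n = 2^{n+1} + 7 for all n ≥ 1.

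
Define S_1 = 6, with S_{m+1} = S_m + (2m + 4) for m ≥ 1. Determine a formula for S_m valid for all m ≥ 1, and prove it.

Claim: S_m = m^2 + 3m + 2.

Base case: S_1 = 6, and 1^2 + 3·1 + 2 = 6.
Assume S_r = r^2 + 3r + 2.
Then S_{r+1} = S_r + (2r + 4) = (r^2 + 3r + 2) + (2r + 4) = r^2 + 5r + 6,
and (r+1)^2 + 3·(r+1) + 2 = r^2 + 5r + 6.
This completes the inductive step, so S_m = m^2 + 3m + 2 for all m ≥ 1.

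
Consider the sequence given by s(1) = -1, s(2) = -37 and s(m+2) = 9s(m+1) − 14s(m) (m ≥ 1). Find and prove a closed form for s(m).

Claim: s(m) = 3·2^m − 7^m.

Base cases: s(1) = -1 and 3·2^1 − 7^1 = -1; s(2) = -37 and 3·2^2 − 7^2 = -37.
Assume s(i) = 3·2^i − 7^i for all 1 ≤ i ≤ j, where j ≥ 2.
Then s(j+1) = 9s(j) − 14s(j−1) = 9·(3·2^j − 7^j) − 14·(3·2^{j−1} − 7^{j−1}) = 3·(9·2 − 14)2^{j−1} − (9·7 − 14)7^{j−1} = 12·2^{j−1} − 49·7^{j−1} = 3·2^{j+1} − 7^{j+1}.
This completes the inductive step, so s(m) = 3·2^m − 7^m for all m ≥ 1.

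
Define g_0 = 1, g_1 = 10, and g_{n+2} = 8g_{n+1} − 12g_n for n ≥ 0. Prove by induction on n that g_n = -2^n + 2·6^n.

Base cases: g_0 = 1 and -2^0 + 2·6^0 = 1; g_1 = 10 and -2^1 + 2·6^1 = 10.
Assume g_j = -2^j + 2·6^j for all 0 ≤ j ≤ k, where k ≥ 1.
Then g_{k+1} = 8g_k − 12g_{k−1} = 8·(-2^k + 2·6^k) − 12·(-2^{k−1} + 2·6^{k−1}) = -(8·2 − 12)2^{k−1} + 2·(8·6 − 12)6^{k−1} = -4·2^{k−1} + 72·6^{k−1} = -2^{k+1} + 2·6^{k+1}.
By strong induction, g_n = -2^n + 2·6^n for all n ≥ 0.

g_n = -2^n + 2·6^n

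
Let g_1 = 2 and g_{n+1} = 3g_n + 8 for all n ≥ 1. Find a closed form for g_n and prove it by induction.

Claim: g_n = 2·3^n − 4.

Base case: g_1 = 2, and 2·3^1 − 4 = 6 − 4 = 2.
Assume g_k = 2·3^k − 4 for some k ≥ 1.
Then g_{k+1} = 3g_k + 8 = 3·(2·3^k − 4) + 8 = 6·3^k − 12 + 8 = 2·3^{k+1} − 4.
This completes the inductive step, so g_n = 2·3^n − 4 for all n ≥ 1.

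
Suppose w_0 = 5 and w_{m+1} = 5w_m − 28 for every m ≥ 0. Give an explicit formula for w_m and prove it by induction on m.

Claim: w_m = -2·5^m + 7.

Base case: w_0 = 5, and -2·5^0 + 7 = -2 + 7 = 5.
Assume w_j = -2·5^j + 7 for some j ≥ 0.
Then w_{j+1} = 5w_j − 28 = 5·(-2·5^j + 7) − 28 = -10·5^j + 35 − 28 = -2·5^{j+1} + 7.
So the formula holds for j+1, and by induction w_m = -2·5^m + 7 for all m ≥ 0.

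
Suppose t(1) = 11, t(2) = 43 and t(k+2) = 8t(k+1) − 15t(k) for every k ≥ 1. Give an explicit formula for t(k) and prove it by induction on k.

Claim: t(k) = 2·3^k + 5^k.

Base cases: t(1) = 11 and 2·3^1 + 5^1 = 11; t(2) = 43 and 2·3^2 + 5^2 = 43.
Assume t(j) = 2·3^j + 5^j for all 1 ≤ j ≤ m, where m ≥ 2.
Then t(m+1) = 8t(m) − 15t(m−1) = 8·(2·3^m + 5^m) − 15·(2·3^{m−1} + 5^{m−1}) = 2·(8·3 − 15)3^{m−1} + (8·5 − 15)5^{m−1} = 18·3^{m−1} + 25·5^{m−1} = 2·3^{m+1} + 5^{m+1}.
So the formula holds for m+1, and by strong induction t(k) = 2·3^k + 5^k for all k ≥ 1.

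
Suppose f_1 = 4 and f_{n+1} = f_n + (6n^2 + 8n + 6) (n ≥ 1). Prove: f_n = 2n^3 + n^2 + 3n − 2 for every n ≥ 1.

Base case: f_1 = 4, and 2·1^3 + 1^2 + 3·1 − 2 = 4.
Assume f_r = 2r^3 + r^2 + 3r − 2.
Then f_{r+1} = f_r + (6r^2 + 8r + 6) = (2r^3 + r^2 + 3r − 2) + (6r^2 + 8r + 6) = 2r^3 + 7r^2 + 11r + 4,
and 2·(r+1)^3 + (r+1)^2 + 3·(r+1) − 2 = 2r^3 + 7r^2 + 11r + 4.
By induction, f_n = 2n^3 + n^2 + 3n − 2 for all n ≥ 1.

f_n = 2n^3 + n^2 + 3n − 2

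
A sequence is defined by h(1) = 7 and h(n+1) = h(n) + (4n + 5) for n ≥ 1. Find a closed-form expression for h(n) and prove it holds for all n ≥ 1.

Claim: h(n) = 2n^2 + 3n + 2.

Base case: h(1) = 7, and 2·1^2 + 3·1 + 2 = 7.
Assume h(j) = 2j^2 + 3j + 2.
Then h(j+1) = h(j) + (4j + 5) = (2j^2 + 3j + 2) + (4j + 5) = 2j^2 + 7j + 7,
and 2·(j+1)^2 + 3·(j+1) + 2 = 2j^2 + 7j + 7.
Hence h(n) = 2n^2 + 3n + 2 for every n ≥ 1, by induction.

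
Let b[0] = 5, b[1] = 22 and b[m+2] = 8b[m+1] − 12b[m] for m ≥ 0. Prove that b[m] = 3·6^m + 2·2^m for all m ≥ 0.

Base cases: b[0] = 5 and 3·6^0 + 2·2^0 = 5; b[1] = 22 and 3·6^1 + 2·2^1 = 22.
Assume b[j] = 3·6^j + 2·2^j for all 0 ≤ j ≤ r, where r ≥ 1.
Then b[r+1] = 8b[r] − 12b[r−1] = 8·(3·6^r + 2·2^r) − 12·(3·6^{r−1} + 2·2^{r−1}) = 3·(8·6 − 12)6^{r−1} + 2·(8·2 − 12)2^{r−1} = 108·6^{r−1} + 8·2^{r−1} = 3·6^{r+1} + 2·2^{r+1}.
This completes the inductive step, so b[m] = 3·6^m + 2·2^m for all m ≥ 0.

b[m] = 3·6^m + 2·2^m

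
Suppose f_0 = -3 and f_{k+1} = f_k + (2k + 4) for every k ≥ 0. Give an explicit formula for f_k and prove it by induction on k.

Claim: f_k = k^2 + 3k − 3.

Base case: f_0 = -3, and 0^2 + 3·0 − 3 = -3.
Assume f_j = j^2 + 3j − 3.
Then f_{j+1} = f_j + (2j + 4) = (j^2 + 3j − 3) + (2j + 4) = j^2 + 5j + 1,
and (j+1)^2 + 3·(j+1) − 3 = j^2 + 5j + 1.
By induction, f_k = k^2 + 3k − 3 for all k ≥ 0.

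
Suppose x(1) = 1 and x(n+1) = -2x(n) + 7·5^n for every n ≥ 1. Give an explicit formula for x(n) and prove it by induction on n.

Claim: x(n) = 2·(-2)^n + 5^n.

Base case: x(1) = 1, and 2·(-2)^1 + 5^1 = -4 + 5 = 1.
Assume x(r) = 2·(-2)^r + 5^r for some r ≥ 1.
Then x(r+1) = -2x(r) + 7·5^r = -2·(2·(-2)^r + 5^r) + 7·5^r = 2·(-2)^{r+1} − 2·5^r + 7·5^r = 2·(-2)^{r+1} + 5·5^r = 2·(-2)^{r+1} + 5^{r+1}.
This completes the inductive step, so x(n) = 2·(-2)^n + 5^n for all n ≥ 1.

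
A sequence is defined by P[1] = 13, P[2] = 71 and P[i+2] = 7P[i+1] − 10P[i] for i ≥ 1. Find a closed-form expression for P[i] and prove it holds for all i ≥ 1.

Claim: P[i] = 3·5^i − 2^i.

Base cases: P[1] = 13 and 3·5^1 − 2^1 = 13; P[2] = 71 and 3·5^2 − 2^2 = 71.
Assume P[j] = 3·5^j − 2^j for all 1 ≤ j ≤ m, where m ≥ 2.
Then P[m+1] = 7P[m] − 10P[m−1] = 7·(3·5^m − 2^m) − 10·(3·5^{m−1} − 2^{m−1}) = 3·(7·5 − 10)5^{m−1} − (7·2 − 10)2^{m−1} = 75·5^{m−1} − 4·2^{m−1} = 3·5^{m+1} − 2^{m+1}.
By strong induction, P[i] = 3·5^i − 2^i for all i ≥ 1.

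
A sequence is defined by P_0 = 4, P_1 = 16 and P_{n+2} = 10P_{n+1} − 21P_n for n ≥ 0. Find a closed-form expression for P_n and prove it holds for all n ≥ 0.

Claim: P_n = 3·3^n + 7^n.

Base cases: P_0 = 4 and 3·3^0 + 7^0 = 4; P_1 = 16 and 3·3^1 + 7^1 = 16.
Assume P_j = 3·3^j + 7^j for all 0 ≤ j ≤ k, where k ≥ 1.
Then P_{k+1} = 10P_k − 21P_{k−1} = 10·(3·3^k + 7^k) − 21·(3·3^{k−1} + 7^{k−1}) = 3·(10·3 − 21)3^{k−1} + (10·7 − 21)7^{k−1} = 27·3^{k−1} + 49·7^{k−1} = 3·3^{k+1} + 7^{k+1}.
So the formula holds for k+1, and by strong induction P_n = 3·3^n + 7^n for all n ≥ 0.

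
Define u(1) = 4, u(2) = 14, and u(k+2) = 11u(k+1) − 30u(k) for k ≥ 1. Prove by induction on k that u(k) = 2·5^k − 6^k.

Base cases: u(1) = 4 and 2·5^1 − 6^1 = 4; u(2) = 14 and 2·5^2 − 6^2 = 14.
Assume u(j) = 2·5^j − 6^j for all 1 ≤ j ≤ r, where r ≥ 2.
Then u(r+1) = 11u(r) − 30u(r−1) = 11·(2·5^r − 6^r) − 30·(2·5^{r−1} − 6^{r−1}) = 2·(11·5 − 30)5^{r−1} − (11·6 − 30)6^{r−1} = 50·5^{r−1} − 36·6^{r−1} = 2·5^{r+1} − 6^{r+1}.
Hence u(k) = 2·5^k − 6^k for every k ≥ 1, by strong induction.

u(k) = 2·5^k − 6^k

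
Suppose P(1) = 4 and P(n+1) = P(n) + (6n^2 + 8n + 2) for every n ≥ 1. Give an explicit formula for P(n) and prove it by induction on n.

Claim: P(n) = 2n^3 + n^2 − n + 2.

Base case: P(1) = 4, and 2·1^3 + 1^2 − 1 + 2 = 4.
Assume P(k) = 2k^3 + k^2 − k + 2.
Then P(k+1) = P(k) + (6k^2 + 8k + 2) = (2k^3 + k^2 − k + 2) + (6k^2 + 8k + 2) = 2k^3 + 7k^2 + 7k + 4,
and 2·(k+1)^3 + (k+1)^2 − (k+1) + 2 = 2k^3 + 7k^2 + 7k + 4.
This completes the inductive step, so P(n) = 2n^3 + n^2 − n + 2 for all n ≥ 1.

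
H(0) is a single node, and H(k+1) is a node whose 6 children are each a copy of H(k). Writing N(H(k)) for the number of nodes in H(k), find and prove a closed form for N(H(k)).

Claim: N(H(k)) = (6^{k+1} − 1)/5.

Base case: N(H(0)) = 1, and (6^{0+1} − 1)/5 = 1.
Assume N(H(j)) = (6^{j+1} − 1)/5.
Then N(H(j+1)) = 1 + 6N(H(j)) = 1 + 6·(6^{j+1} − 1)/5 = 1 + (6^{j+2} − 6)/5 = (5 + 6^{j+2} − 6)/5 = (6^{j+2} − 1)/5.
By induction, N(H(k)) = (6^{k+1} − 1)/5 for all k ≥ 0.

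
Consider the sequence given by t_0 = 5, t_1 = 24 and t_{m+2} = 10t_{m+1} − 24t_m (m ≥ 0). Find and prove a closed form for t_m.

Claim: t_m = 3·4^m + 2·6^m.

Base cases: t_0 = 5 and 3·4^0 + 2·6^0 = 5; t_1 = 24 and 3·4^1 + 2·6^1 = 24.
Assume t_j = 3·4^j + 2·6^j for all 0 ≤ j ≤ k, where k ≥ 1.
Then t_{k+1} = 10t_k − 24t_{k−1} = 10·(3·4^k + 2·6^k) − 24·(3·4^{k−1} + 2·6^{k−1}) = 3·(10·4 − 24)4^{k−1} + 2·(10·6 − 24)6^{k−1} = 48·4^{k−1} + 72·6^{k−1} = 3·4^{k+1} + 2·6^{k+1}.
Hence t_m = 3·4^m + 2·6^m for every m ≥ 0, by strong induction.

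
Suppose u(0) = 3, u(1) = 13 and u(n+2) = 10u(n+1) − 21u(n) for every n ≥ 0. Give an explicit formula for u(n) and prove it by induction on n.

Claim: u(n) = 7^n + 2·3^n.

Base cases: u(0) = 3 and 7^0 + 2·3^0 = 3; u(1) = 13 and 7^1 + 2·3^1 = 13.
Assume u(i) = 7^i + 2·3^i for all 0 ≤ i ≤ j, where j ≥ 1.
Then u(j+1) = 10u(j) − 21u(j−1) = 10·(7^j + 2·3^j) − 21·(7^{j−1} + 2·3^{j−1}) = (10·7 − 21)7^{j−1} + 2·(10·3 − 21)3^{j−1} = 49·7^{j−1} + 18·3^{j−1} = 7^{j+1} + 2·3^{j+1}.
By strong induction, u(n) = 7^n + 2·3^n for all n ≥ 0.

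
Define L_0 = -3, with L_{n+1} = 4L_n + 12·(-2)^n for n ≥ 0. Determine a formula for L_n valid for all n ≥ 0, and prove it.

Claim: L_n = -4^n − 2·(-2)^n.

Base case: L_0 = -3, and -4^0 − 2·(-2)^0 = -1 − 2 = -3.
Assume L_j = -4^j − 2·(-2)^j for some j ≥ 0.
Then L_{j+1} = 4L_j + 12·(-2)^j = 4·(-4^j − 2·(-2)^j) + 12·(-2)^j = -4^{j+1} − 8·(-2)^j + 12·(-2)^j = -4^{j+1} + 4·(-2)^j = -4^{j+1} − 2·(-2)^{j+1}.
Hence L_n = -4^n − 2·(-2)^n for every n ≥ 0, by induction.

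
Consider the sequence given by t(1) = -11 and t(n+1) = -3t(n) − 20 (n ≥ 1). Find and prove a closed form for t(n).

Claim: t(n) = 2·(-3)^n − 5.

Base case: t(1) = -11, and 2·(-3)^1 − 5 = -6 − 5 = -11.
Assume t(j) = 2·(-3)^j − 5 for some j ≥ 1.
Then t(j+1) = -3t(j) − 20 = -3·(2·(-3)^j − 5) − 20 = -6·(-3)^j + 15 − 20 = 2·(-3)^{j+1} − 5.
This completes the inductive step, so t(n) = 2·(-3)^n − 5 for all n ≥ 1.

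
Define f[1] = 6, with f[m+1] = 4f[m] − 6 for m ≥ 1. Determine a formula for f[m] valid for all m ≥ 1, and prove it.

Claim: f[m] = 4^m + 2.

Base case: f[1] = 6, and 4^1 + 2 = 4 + 2 = 6.
Assume f[k] = 4^k + 2 for some k ≥ 1.
Then f[k+1] = 4f[k] − 6 = 4·(4^k + 2) − 6 = 4^{k+1} + 8 − 6 = 4^{k+1} + 2.
This completes the inductive step, so f[m] = 4^m + 2 for all m ≥ 1.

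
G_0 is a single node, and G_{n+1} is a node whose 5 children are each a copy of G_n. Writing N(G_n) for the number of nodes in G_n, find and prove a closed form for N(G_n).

Claim: N(G_n) = (5^{n+1} − 1)/4.

Base case: N(G_0) = 1, and (5^{0+1} − 1)/4 = 1.
Assume N(G_j) = (5^{j+1} − 1)/4.
Then N(G_{j+1}) = 1 + 5N(G_j) = 1 + 5·(5^{j+1} − 1)/4 = 1 + (5^{j+2} − 5)/4 = (4 + 5^{j+2} − 5)/4 = (5^{j+2} − 1)/4.
By induction, N(G_n) = (5^{n+1} − 1)/4 for all n ≥ 0.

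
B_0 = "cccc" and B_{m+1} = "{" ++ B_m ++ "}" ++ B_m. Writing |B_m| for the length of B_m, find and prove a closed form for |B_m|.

Claim: |B_m| = 6·2^m − 2.

Base case: |B_0| = 4, and 6·2^0 − 2 = 4.
Assume |B_j| = 6·2^j − 2.
Then |B_{j+1}| = 1 + |B_j| + 1 + |B_j| = 2|B_j| + 2 = 2(6·2^j − 2) + 2 = 6·2^{j+1} − 4 + 2 = 6·2^{j+1} − 2.
By induction, |B_m| = 6·2^m − 2 for all m ≥ 0.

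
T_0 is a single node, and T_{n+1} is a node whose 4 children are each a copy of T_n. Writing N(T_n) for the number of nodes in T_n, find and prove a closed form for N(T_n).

Claim: N(T_n) = (4^{n+1} − 1)/3.

Base case: N(T_0) = 1, and (4^{0+1} − 1)/3 = 1.
Assume N(T_r) = (4^{r+1} − 1)/3.
Then N(T_{r+1}) = 1 + 4N(T_r) = 1 + 4·(4^{r+1} − 1)/3 = 1 + (4^{r+2} − 4)/3 = (3 + 4^{r+2} − 4)/3 = (4^{r+2} − 1)/3.
So the formula holds for r+1, and by induction N(T_n) = (4^{n+1} − 1)/3 for all n ≥ 0.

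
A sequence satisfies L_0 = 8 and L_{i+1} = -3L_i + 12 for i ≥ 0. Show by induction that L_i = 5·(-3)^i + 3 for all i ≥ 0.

Base case: L_0 = 8, and 5·(-3)^0 + 3 = 5 + 3 = 8.
Assume L_k = 5·(-3)^k + 3 for some k ≥ 0.
Then L_{k+1} = -3L_k + 12 = -3·(5·(-3)^k + 3) + 12 = -15·(-3)^k − 9 + 12 = 5·(-3)^{k+1} + 3.
Hence L_i = 5·(-3)^i + 3 for every i ≥ 0, by induction.

L_i = 5·(-3)^i + 3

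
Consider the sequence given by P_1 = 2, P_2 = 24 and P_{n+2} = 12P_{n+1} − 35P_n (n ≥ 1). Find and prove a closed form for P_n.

Claim: P_n = 7^n − 5^n.

Base cases: P_1 = 2 and 7^1 − 5^1 = 2; P_2 = 24 and 7^2 − 5^2 = 24.
Assume P_j = 7^j − 5^j for all 1 ≤ j ≤ m, where m ≥ 2.
Then P_{m+1} = 12P_m − 35P_{m−1} = 12·(7^m − 5^m) − 35·(7^{m−1} − 5^{m−1}) = (12·7 − 35)7^{m−1} − (12·5 − 35)5^{m−1} = 49·7^{m−1} − 25·5^{m−1} = 7^{m+1} − 5^{m+1}.
So the formula holds for m+1, and by strong induction P_n = 7^n − 5^n for all n ≥ 1.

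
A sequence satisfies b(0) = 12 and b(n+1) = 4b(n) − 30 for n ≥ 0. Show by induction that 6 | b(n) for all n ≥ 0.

Base case: b(0) = 12 = 6·2, so 6 | b(0).
Assume 6 | b(r), so b(r) = 6t for some integer t.
Then b(r+1) = 4b(r) − 30 = 4·(6t) − 30 = 6(4t − 5), so 6 | b(r+1).
So the property holds for r+1, and by induction 6 | b(n) for all n ≥ 0.

6 | b(n)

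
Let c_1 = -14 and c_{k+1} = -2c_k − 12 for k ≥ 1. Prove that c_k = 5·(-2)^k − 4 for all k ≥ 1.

Base case: c_1 = -14, and 5·(-2)^1 − 4 = -10 − 4 = -14.
Assume c_m = 5·(-2)^m − 4 for some m ≥ 1.
Then c_{m+1} = -2c_m − 12 = -2·(5·(-2)^m − 4) − 12 = -10·(-2)^m + 8 − 12 = 5·(-2)^{m+1} − 4.
By induction, c_k = 5·(-2)^k − 4 for all k ≥ 1.

c_k = 5·(-2)^k − 4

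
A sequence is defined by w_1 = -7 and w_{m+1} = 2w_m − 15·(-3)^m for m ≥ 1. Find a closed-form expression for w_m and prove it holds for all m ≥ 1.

Claim: w_m = 2^m + 3·(-3)^m.

Base case: w_1 = -7, and 2^1 + 3·(-3)^1 = 2 − 9 = -7.
Assume w_k = 2^k + 3·(-3)^k for some k ≥ 1.
Then w_{k+1} = 2w_k − 15·(-3)^k = 2·(2^k + 3·(-3)^k) − 15·(-3)^k = 2^{k+1} + 6·(-3)^k − 15·(-3)^k = 2^{k+1} − 9·(-3)^k = 2^{k+1} + 3·(-3)^{k+1}.
So the formula holds for k+1, and by induction w_m = 2^m + 3·(-3)^m for all m ≥ 1.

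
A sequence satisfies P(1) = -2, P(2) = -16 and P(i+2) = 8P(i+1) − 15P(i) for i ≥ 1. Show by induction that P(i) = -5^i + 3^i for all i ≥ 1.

Base cases: P(1) = -2 and -5^1 + 3^1 = -2; P(2) = -16 and -5^2 + 3^2 = -16.
Assume P(j) = -5^j + 3^j for all 1 ≤ j ≤ k, where k ≥ 2.
Then P(k+1) = 8P(k) − 15P(k−1) = 8·(-5^k + 3^k) − 15·(-5^{k−1} + 3^{k−1}) = -(8·5 − 15)5^{k−1} + (8·3 − 15)3^{k−1} = -25·5^{k−1} + 9·3^{k−1} = -5^{k+1} + 3^{k+1}.
This completes the inductive step, so P(i) = -5^i + 3^i for all i ≥ 1.

P(i) = -5^i + 3^i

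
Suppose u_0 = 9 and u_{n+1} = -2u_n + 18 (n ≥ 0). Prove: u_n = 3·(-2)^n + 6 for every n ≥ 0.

Base case: u_0 = 9, and 3·(-2)^0 + 6 = 3 + 6 = 9.
Assume u_j = 3·(-2)^j + 6 for some j ≥ 0.
Then u_{j+1} = -2u_j + 18 = -2·(3·(-2)^j + 6) + 18 = -6·(-2)^j − 12 + 18 = 3·(-2)^{j+1} + 6.
By induction, u_n = 3·(-2)^n + 6 for all n ≥ 0.

u_n = 3·(-2)^n + 6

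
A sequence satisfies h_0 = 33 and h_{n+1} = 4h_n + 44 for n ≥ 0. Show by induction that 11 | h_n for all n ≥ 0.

Base case: h_0 = 33 = 11·3, so 11 | h_0.
Assume 11 | h_k, so h_k = 11t for some integer t.
Then h_{k+1} = 4h_k + 44 = 4·(11t) + 44 = 11(4t + 4), so 11 | h_{k+1}.
So the property holds for k+1, and by induction 11 | h_n for all n ≥ 0.

11 | h_n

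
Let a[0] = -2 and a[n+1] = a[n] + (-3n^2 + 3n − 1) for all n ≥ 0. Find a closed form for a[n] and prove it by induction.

Claim: a[n] = -n^3 + 3n^2 − 3n − 2.

Base case: a[0] = -2, and -0^3 + 3·0^2 − 3·0 − 2 = -2.
Assume a[r] = -r^3 + 3r^2 − 3r − 2.
Then a[r+1] = a[r] + (-3r^2 + 3r − 1) = (-r^3 + 3r^2 − 3r − 2) + (-3r^2 + 3r − 1) = -r^3 − 3,
and -(r+1)^3 + 3·(r+1)^2 − 3·(r+1) − 2 = -r^3 − 3.
Hence a[n] = -n^3 + 3n^2 − 3n − 2 for every n ≥ 0, by induction.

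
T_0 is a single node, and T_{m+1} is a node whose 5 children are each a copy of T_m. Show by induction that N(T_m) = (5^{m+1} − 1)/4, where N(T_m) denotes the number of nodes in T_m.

Base case: N(T_0) = 1, and (5^{0+1} − 1)/4 = 1.
Assume N(T_k) = (5^{k+1} − 1)/4.
Then N(T_{k+1}) = 1 + 5N(T_k) = 1 + 5·(5^{k+1} − 1)/4 = 1 + (5^{k+2} − 5)/4 = (4 + 5^{k+2} − 5)/4 = (5^{k+2} − 1)/4.
By induction, N(T_m) = (5^{m+1} − 1)/4 for all m ≥ 0.

N(T_m) = (5^{m+1} − 1)/4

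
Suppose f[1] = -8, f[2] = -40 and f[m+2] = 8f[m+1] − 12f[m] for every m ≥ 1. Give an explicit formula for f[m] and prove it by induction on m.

Claim: f[m] = -6^m − 2^m.

Base cases: f[1] = -8 and -6^1 − 2^1 = -8; f[2] = -40 and -6^2 − 2^2 = -40.
Assume f[j] = -6^j − 2^j for all 1 ≤ j ≤ r, where r ≥ 2.
Then f[r+1] = 8f[r] − 12f[r−1] = 8·(-6^r − 2^r) − 12·(-6^{r−1} − 2^{r−1}) = -(8·6 − 12)6^{r−1} − (8·2 − 12)2^{r−1} = -36·6^{r−1} − 4·2^{r−1} = -6^{r+1} − 2^{r+1}.
This completes the inductive step, so f[m] = -6^m − 2^m for all m ≥ 1.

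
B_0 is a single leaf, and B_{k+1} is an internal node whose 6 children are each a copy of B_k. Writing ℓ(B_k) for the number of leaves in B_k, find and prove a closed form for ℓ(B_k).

Claim: ℓ(B_k) = 6^k.

Base case: ℓ(B_0) = 1, and 6^0 = 1.
Assume ℓ(B_r) = 6^r.
Then ℓ(B_{r+1}) = 6·ℓ(B_r) = 6·6^r = 6^{r+1}.
This completes the inductive step, so ℓ(B_k) = 6^k for all k ≥ 0.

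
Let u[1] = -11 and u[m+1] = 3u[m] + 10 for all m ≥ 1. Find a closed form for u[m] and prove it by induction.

Claim: u[m] = -2·3^m − 5.

Base case: u[1] = -11, and -2·3^1 − 5 = -6 − 5 = -11.
Assume u[r] = -2·3^r − 5 for some r ≥ 1.
Then u[r+1] = 3u[r] + 10 = 3·(-2·3^r − 5) + 10 = -6·3^r − 15 + 10 = -2·3^{r+1} − 5.
So the formula holds for r+1, and by induction u[m] = -2·3^m − 5 for all m ≥ 1.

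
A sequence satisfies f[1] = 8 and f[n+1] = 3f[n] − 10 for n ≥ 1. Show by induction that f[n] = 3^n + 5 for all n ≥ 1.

Base case: f[1] = 8, and 3^1 + 5 = 3 + 5 = 8.
Assume f[j] = 3^j + 5 for some j ≥ 1.
Then f[j+1] = 3f[j] − 10 = 3·(3^j + 5) − 10 = 3^{j+1} + 15 − 10 = 3^{j+1} + 5.
Hence f[n] = 3^n + 5 for every n ≥ 1, by induction.

f[n] = 3^n + 5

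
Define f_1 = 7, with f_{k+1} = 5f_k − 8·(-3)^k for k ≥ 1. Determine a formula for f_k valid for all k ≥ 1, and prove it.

Claim: f_k = 2·5^k + (-3)^k.

Base case: f_1 = 7, and 2·5^1 + (-3)^1 = 10 − 3 = 7.
Assume f_m = 2·5^m + (-3)^m for some m ≥ 1.
Then f_{m+1} = 5f_m − 8·(-3)^m = 5·(2·5^m + (-3)^m) − 8·(-3)^m = 2·5^{m+1} + 5·(-3)^m − 8·(-3)^m = 2·5^{m+1} − 3·(-3)^m = 2·5^{m+1} + (-3)^{m+1}.
So the formula holds for m+1, and by induction f_k = 2·5^k + (-3)^k for all k ≥ 1.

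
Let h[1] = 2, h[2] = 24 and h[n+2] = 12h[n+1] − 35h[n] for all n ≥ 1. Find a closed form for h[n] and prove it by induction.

Claim: h[n] = 7^n − 5^n.

Base cases: h[1] = 2 and 7^1 − 5^1 = 2; h[2] = 24 and 7^2 − 5^2 = 24.
Assume h[j] = 7^j − 5^j for all 1 ≤ j ≤ r, where r ≥ 2.
Then h[r+1] = 12h[r] − 35h[r−1] = 12·(7^r − 5^r) − 35·(7^{r−1} − 5^{r−1}) = (12·7 − 35)7^{r−1} − (12·5 − 35)5^{r−1} = 49·7^{r−1} − 25·5^{r−1} = 7^{r+1} − 5^{r+1}.
Hence h[n] = 7^n − 5^n for every n ≥ 1, by strong induction.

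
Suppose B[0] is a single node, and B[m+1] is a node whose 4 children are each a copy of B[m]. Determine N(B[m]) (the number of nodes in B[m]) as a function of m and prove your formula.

Claim: N(B[m]) = (4^{m+1} − 1)/3.

Base case: N(B[0]) = 1, and (4^{0+1} − 1)/3 = 1.
Assume N(B[k]) = (4^{k+1} − 1)/3.
Then N(B[k+1]) = 1 + 4N(B[k]) = 1 + 4·(4^{k+1} − 1)/3 = 1 + (4^{k+2} − 4)/3 = (3 + 4^{k+2} − 4)/3 = (4^{k+2} − 1)/3.
Hence N(B[m]) = (4^{m+1} − 1)/3 for every m ≥ 0, by induction.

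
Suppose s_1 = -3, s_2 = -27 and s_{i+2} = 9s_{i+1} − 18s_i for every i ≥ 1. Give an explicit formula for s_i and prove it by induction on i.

Claim: s_i = -6^i + 3^i.

Base cases: s_1 = -3 and -6^1 + 3^1 = -3; s_2 = -27 and -6^2 + 3^2 = -27.
Assume s_j = -6^j + 3^j for all 1 ≤ j ≤ k, where k ≥ 2.
Then s_{k+1} = 9s_k − 18s_{k−1} = 9·(-6^k + 3^k) − 18·(-6^{k−1} + 3^{k−1}) = -(9·6 − 18)6^{k−1} + (9·3 − 18)3^{k−1} = -36·6^{k−1} + 9·3^{k−1} = -6^{k+1} + 3^{k+1}.
By strong induction, s_i = -6^i + 3^i for all i ≥ 1.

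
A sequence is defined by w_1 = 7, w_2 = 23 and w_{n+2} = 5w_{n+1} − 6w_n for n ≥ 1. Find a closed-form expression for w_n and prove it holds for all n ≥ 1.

Claim: w_n = 3·3^n − 2^n.

Base cases: w_1 = 7 and 3·3^1 − 2^1 = 7; w_2 = 23 and 3·3^2 − 2^2 = 23.
Assume w_j = 3·3^j − 2^j for all 1 ≤ j ≤ m, where m ≥ 2.
Then w_{m+1} = 5w_m − 6w_{m−1} = 5·(3·3^m − 2^m) − 6·(3·3^{m−1} − 2^{m−1}) = 3·(5·3 − 6)3^{m−1} − (5·2 − 6)2^{m−1} = 27·3^{m−1} − 4·2^{m−1} = 3·3^{m+1} − 2^{m+1}.
This completes the inductive step, so w_n = 3·3^n − 2^n for all n ≥ 1.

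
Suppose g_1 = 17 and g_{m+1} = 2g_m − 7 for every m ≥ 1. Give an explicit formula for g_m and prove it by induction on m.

Claim: g_m = 5·2^m + 7.

Base case: g_1 = 17, and 5·2^1 + 7 = 10 + 7 = 17.
Assume g_r = 5·2^r + 7 for some r ≥ 1.
Then g_{r+1} = 2g_r − 7 = 2·(5·2^r + 7) − 7 = 10·2^r + 14 − 7 = 5·2^{r+1} + 7.
Hence g_m = 5·2^m + 7 for every m ≥ 1, by induction.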